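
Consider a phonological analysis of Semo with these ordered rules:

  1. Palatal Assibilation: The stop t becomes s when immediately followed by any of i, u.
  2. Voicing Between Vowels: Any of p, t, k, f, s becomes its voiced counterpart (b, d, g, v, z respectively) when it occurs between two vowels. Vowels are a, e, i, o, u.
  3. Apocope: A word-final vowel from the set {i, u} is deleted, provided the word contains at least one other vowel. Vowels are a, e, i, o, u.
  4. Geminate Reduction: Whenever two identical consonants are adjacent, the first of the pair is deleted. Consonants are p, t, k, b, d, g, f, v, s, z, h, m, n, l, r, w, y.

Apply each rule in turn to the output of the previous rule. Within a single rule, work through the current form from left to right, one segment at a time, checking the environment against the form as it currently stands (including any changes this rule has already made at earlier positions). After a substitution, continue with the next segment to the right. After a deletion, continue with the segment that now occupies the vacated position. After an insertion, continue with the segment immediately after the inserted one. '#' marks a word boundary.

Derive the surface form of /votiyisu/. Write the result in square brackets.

[voziyiz]

1 Palatal Assibilation: [votiyisu] → [vosiyisu]
2 Voicing Between Vowels: [vosiyisu] → [voziyizu]
3 Apocope: [voziyizu] → [voziyiz]
4 Geminate Reduction: no change — [voziyiz]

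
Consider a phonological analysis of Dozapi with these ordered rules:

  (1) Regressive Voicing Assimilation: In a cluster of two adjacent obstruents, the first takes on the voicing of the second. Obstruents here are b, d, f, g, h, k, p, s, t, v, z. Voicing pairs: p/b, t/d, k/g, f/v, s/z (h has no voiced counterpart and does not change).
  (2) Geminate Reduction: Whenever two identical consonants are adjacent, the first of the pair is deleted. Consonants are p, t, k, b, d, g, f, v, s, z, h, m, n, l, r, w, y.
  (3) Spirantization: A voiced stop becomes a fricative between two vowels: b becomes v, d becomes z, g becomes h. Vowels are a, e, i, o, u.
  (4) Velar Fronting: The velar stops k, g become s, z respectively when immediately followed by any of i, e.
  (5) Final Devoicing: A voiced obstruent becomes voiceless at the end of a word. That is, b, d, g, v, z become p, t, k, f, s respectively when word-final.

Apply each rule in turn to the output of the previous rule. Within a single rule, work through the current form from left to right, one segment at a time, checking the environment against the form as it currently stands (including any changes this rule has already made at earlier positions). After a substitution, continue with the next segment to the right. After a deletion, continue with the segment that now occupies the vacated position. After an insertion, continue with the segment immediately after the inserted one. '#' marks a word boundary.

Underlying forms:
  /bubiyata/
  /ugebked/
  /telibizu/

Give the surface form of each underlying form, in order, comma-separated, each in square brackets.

[buviyata], [uhepset], [telivizu]

/bubiyata/:
  (1) Regressive Voicing Assimilation: no change — [bubiyata]
  (2) Geminate Reduction: no change — [bubiyata]
  (3) Spirantization: [bubiyata] → [buviyata]
  (4) Velar Fronting: no change — [buviyata]
  (5) Final Devoicing: no change — [buviyata]
/ugebked/:
  (1) Regressive Voicing Assimilation: [ugebked] → [ugepked]
  (2) Geminate Reduction: no change — [ugepked]
  (3) Spirantization: [ugepked] → [uhepked]
  (4) Velar Fronting: [uhepked] → [uhepsed]
  (5) Final Devoicing: [uhepsed] → [uhepset]
/telibizu/:
  (1) Regressive Voicing Assimilation: no change — [telibizu]
  (2) Geminate Reduction: no change — [telibizu]
  (3) Spirantization: [telibizu] → [telivizu]
  (4) Velar Fronting: no change — [telivizu]
  (5) Final Devoicing: no change — [telivizu]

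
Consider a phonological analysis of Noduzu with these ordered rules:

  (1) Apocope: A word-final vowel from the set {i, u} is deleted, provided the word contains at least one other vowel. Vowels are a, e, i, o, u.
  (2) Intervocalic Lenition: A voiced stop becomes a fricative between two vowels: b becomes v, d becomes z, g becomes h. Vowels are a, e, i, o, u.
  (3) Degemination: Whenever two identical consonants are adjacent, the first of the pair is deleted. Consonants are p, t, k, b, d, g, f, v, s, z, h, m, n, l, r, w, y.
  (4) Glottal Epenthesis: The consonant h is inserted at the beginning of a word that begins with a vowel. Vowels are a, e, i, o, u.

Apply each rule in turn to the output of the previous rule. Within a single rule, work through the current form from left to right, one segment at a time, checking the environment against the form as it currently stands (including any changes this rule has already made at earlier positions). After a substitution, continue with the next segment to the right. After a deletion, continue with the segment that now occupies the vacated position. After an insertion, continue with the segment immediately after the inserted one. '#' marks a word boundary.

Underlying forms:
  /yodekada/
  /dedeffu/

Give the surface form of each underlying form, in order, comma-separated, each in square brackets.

[yozekaza], [dezef]

/yodekada/:
  (1) Apocope: no change — [yodekada]
  (2) Intervocalic Lenition: [yodekada] → [yozekaza]
  (3) Degemination: no change — [yozekaza]
  (4) Glottal Epenthesis: no change — [yozekaza]
/dedeffu/:
  (1) Apocope: [dedeffu] → [dedeff]
  (2) Intervocalic Lenition: [dedeff] → [dezeff]
  (3) Degemination: [dezeff] → [dezef]
  (4) Glottal Epenthesis: no change — [dezef]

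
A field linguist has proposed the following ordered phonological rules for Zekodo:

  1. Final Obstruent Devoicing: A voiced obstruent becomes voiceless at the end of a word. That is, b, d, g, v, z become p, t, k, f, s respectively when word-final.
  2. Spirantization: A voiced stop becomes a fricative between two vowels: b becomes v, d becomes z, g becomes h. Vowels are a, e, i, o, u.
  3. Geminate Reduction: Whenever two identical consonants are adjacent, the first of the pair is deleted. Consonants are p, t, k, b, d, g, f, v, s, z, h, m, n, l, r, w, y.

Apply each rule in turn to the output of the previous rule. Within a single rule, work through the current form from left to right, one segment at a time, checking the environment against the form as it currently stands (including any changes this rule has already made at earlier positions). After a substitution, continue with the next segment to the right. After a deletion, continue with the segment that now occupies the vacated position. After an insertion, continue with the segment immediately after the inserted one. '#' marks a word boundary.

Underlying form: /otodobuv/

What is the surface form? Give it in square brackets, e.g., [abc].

1 Final Obstruent Devoicing: [otodobuv] → [otodobuf]
2 Spirantization: [otodobuf] → [otozovuf]
3 Geminate Reduction: no change — [otozovuf]

[otozovuf]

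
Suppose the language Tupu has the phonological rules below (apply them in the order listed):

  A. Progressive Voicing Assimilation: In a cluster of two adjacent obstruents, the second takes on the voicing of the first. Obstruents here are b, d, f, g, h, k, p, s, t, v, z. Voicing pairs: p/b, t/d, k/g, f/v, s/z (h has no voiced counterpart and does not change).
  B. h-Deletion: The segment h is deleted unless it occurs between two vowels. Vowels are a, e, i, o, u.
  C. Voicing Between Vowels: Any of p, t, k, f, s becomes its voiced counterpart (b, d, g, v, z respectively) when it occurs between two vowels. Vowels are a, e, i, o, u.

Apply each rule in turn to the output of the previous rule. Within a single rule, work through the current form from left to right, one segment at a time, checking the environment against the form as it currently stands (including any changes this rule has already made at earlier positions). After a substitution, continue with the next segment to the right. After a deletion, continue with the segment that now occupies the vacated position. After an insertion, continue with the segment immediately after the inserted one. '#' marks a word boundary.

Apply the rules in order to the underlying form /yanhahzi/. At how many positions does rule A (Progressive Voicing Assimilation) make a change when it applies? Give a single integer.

1

A Progressive Voicing Assimilation: [yanhahzi] → [yanhahsi]
B h-Deletion: [yanhahsi] → [yanasi]
C Voicing Between Vowels: [yanasi] → [yanazi]
Rule A changed 1 position(s).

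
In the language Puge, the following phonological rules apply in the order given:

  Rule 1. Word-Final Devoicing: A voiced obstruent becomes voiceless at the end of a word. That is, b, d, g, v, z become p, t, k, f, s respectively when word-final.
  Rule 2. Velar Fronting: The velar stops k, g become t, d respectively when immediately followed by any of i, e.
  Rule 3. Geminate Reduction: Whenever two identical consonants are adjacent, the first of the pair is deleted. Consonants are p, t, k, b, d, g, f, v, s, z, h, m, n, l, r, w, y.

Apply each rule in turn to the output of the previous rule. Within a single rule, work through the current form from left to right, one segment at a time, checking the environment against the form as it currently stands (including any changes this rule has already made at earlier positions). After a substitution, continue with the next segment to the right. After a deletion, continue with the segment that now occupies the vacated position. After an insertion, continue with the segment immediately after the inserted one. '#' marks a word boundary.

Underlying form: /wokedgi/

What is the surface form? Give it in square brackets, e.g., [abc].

Rule 1 Word-Final Devoicing: no change — [wokedgi]
Rule 2 Velar Fronting: [wokedgi] → [woteddi]
Rule 3 Geminate Reduction: [woteddi] → [wotedi]

[wotedi]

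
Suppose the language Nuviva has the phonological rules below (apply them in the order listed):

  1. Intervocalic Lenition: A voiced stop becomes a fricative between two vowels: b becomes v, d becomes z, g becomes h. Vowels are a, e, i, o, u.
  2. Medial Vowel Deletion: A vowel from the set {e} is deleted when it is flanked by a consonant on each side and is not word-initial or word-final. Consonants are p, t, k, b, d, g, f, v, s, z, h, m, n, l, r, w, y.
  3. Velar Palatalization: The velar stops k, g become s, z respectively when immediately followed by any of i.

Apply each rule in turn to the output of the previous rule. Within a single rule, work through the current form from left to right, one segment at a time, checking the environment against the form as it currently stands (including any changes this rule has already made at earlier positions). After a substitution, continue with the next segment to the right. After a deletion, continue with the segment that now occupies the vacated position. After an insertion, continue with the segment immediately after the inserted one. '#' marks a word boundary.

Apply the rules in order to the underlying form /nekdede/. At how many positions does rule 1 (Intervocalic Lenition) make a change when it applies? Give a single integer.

1 Intervocalic Lenition: [nekdede] → [nekdeze]
2 Medial Vowel Deletion: [nekdeze] → [nkdze]
3 Velar Palatalization: no change — [nkdze]
Rule 1 changed 1 position(s).

1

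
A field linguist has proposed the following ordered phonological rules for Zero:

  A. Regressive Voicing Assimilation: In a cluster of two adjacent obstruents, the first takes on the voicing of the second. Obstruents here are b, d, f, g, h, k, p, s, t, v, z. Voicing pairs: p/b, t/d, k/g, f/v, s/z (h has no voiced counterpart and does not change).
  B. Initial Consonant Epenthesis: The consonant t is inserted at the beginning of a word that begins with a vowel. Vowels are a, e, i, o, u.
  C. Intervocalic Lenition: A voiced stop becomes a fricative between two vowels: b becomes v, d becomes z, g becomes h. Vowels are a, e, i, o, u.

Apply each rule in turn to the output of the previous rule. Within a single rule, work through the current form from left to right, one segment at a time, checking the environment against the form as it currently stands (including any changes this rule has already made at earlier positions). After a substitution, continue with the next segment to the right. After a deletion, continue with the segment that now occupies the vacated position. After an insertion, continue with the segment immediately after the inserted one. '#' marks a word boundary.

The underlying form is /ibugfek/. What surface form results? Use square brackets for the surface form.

A Regressive Voicing Assimilation: [ibugfek] → [ibukfek]
B Initial Consonant Epenthesis: [ibukfek] → [tibukfek]
C Intervocalic Lenition: [tibukfek] → [tivukfek]

[tivukfek]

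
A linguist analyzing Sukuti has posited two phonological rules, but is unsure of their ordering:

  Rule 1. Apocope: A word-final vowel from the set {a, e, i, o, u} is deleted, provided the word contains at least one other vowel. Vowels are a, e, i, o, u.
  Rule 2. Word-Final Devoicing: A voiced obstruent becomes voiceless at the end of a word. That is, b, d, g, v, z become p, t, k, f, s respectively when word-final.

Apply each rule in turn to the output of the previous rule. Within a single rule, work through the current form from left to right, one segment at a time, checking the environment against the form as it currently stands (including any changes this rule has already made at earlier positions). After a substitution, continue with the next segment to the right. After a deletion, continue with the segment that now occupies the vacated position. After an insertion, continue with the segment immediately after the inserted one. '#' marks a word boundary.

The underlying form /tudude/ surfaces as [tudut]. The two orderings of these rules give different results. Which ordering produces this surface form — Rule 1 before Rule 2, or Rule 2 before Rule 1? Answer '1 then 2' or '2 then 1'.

Order 1 then 2:
  1 Apocope: [tudude] → [tudud]
  2 Word-Final Devoicing: [tudud] → [tudut]
  result: [tudut]
Order 2 then 1:
  2 Word-Final Devoicing: no change — [tudude]
  1 Apocope: [tudude] → [tudud]
  result: [tudud]

1 then 2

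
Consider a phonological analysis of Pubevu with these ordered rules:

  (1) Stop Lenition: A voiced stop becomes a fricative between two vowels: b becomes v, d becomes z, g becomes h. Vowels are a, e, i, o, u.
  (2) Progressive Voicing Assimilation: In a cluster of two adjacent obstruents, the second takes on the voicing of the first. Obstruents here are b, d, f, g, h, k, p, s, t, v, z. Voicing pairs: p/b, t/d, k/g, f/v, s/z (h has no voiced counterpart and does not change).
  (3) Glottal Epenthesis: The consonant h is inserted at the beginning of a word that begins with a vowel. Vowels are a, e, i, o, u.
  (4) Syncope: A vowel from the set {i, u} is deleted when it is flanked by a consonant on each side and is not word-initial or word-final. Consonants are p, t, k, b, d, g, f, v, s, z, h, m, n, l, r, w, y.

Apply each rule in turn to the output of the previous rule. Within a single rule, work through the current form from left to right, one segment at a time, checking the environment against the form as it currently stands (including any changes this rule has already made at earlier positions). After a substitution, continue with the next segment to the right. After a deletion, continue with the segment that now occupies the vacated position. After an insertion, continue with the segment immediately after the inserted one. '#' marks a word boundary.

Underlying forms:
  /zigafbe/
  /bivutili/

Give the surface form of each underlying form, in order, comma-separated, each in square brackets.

[zhafpe], [bvtli]

/zigafbe/:
  (1) Stop Lenition: [zigafbe] → [zihafbe]
  (2) Progressive Voicing Assimilation: [zihafbe] → [zihafpe]
  (3) Glottal Epenthesis: no change — [zihafpe]
  (4) Syncope: [zihafpe] → [zhafpe]
/bivutili/:
  (1) Stop Lenition: no change — [bivutili]
  (2) Progressive Voicing Assimilation: no change — [bivutili]
  (3) Glottal Epenthesis: no change — [bivutili]
  (4) Syncope: [bivutili] → [bvtli]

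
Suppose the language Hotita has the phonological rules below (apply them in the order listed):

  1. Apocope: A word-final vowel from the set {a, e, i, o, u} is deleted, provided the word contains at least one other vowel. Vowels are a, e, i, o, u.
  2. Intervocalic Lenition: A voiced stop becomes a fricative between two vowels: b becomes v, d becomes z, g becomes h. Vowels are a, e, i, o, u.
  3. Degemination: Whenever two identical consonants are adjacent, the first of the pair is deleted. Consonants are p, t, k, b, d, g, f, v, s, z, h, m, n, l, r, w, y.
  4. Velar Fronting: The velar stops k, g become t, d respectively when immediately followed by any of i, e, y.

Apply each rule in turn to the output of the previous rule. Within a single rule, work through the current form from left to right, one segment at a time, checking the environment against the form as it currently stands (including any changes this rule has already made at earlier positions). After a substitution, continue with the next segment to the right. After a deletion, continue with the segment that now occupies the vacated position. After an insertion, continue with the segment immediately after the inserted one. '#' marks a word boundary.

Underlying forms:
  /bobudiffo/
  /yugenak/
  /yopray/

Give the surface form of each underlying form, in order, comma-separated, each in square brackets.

[bovuzif], [yuhenak], [yopray]

/bobudiffo/:
  1 Apocope: [bobudiffo] → [bobudiff]
  2 Intervocalic Lenition: [bobudiff] → [bovuziff]
  3 Degemination: [bovuziff] → [bovuzif]
  4 Velar Fronting: no change — [bovuzif]
/yugenak/:
  1 Apocope: no change — [yugenak]
  2 Intervocalic Lenition: [yugenak] → [yuhenak]
  3 Degemination: no change — [yuhenak]
  4 Velar Fronting: no change — [yuhenak]
/yopray/:
  1 Apocope: no change — [yopray]
  2 Intervocalic Lenition: no change — [yopray]
  3 Degemination: no change — [yopray]
  4 Velar Fronting: no change — [yopray]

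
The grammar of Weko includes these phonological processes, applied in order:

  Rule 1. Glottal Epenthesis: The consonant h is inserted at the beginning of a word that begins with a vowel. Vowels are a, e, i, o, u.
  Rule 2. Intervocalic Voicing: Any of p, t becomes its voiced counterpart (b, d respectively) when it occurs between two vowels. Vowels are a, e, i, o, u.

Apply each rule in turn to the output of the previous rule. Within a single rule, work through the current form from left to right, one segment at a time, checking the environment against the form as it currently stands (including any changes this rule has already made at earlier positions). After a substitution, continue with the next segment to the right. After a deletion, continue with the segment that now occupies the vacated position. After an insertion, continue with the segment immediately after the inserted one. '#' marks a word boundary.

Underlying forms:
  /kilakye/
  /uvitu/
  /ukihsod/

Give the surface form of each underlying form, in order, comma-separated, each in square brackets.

[kilakye], [huvidu], [hukihsod]

/kilakye/:
  Rule 1 Glottal Epenthesis: no change — [kilakye]
  Rule 2 Intervocalic Voicing: no change — [kilakye]
/uvitu/:
  Rule 1 Glottal Epenthesis: [uvitu] → [huvitu]
  Rule 2 Intervocalic Voicing: [huvitu] → [huvidu]
/ukihsod/:
  Rule 1 Glottal Epenthesis: [ukihsod] → [hukihsod]
  Rule 2 Intervocalic Voicing: no change — [hukihsod]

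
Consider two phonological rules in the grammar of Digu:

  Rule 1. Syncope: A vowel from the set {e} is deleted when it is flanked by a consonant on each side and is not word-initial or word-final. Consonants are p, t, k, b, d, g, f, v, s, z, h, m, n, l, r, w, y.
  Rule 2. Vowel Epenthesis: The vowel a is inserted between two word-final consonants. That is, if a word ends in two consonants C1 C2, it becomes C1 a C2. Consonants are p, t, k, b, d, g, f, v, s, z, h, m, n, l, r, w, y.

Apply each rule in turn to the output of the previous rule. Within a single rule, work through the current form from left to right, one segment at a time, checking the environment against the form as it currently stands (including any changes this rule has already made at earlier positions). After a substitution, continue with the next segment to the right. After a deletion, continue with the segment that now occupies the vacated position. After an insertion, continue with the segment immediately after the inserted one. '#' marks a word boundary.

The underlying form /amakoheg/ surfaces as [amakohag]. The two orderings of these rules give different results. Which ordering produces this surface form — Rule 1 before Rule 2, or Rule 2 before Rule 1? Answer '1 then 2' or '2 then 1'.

1 then 2

Order 1 then 2:
  1 Syncope: [amakoheg] → [amakohg]
  2 Vowel Epenthesis: [amakohg] → [amakohag]
  result: [amakohag]
Order 2 then 1:
  2 Vowel Epenthesis: no change — [amakoheg]
  1 Syncope: [amakoheg] → [amakohg]
  result: [amakohg]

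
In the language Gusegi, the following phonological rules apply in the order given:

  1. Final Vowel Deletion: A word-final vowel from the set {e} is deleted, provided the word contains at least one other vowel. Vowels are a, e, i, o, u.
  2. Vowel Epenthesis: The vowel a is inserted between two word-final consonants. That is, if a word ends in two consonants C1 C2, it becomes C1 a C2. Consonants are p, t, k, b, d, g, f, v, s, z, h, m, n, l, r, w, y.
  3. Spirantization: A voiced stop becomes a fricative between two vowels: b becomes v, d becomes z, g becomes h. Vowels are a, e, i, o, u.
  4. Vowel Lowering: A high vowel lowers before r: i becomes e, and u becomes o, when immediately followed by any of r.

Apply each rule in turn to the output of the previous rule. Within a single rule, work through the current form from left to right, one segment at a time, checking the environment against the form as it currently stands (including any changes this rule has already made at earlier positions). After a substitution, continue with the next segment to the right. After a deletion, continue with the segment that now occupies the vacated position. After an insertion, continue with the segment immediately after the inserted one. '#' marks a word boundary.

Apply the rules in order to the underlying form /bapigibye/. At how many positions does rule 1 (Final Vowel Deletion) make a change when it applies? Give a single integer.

1

1 Final Vowel Deletion: [bapigibye] → [bapigiby]
2 Vowel Epenthesis: [bapigiby] → [bapigibay]
3 Spirantization: [bapigibay] → [bapihivay]
4 Vowel Lowering: no change — [bapihivay]
Rule 1 changed 1 position(s).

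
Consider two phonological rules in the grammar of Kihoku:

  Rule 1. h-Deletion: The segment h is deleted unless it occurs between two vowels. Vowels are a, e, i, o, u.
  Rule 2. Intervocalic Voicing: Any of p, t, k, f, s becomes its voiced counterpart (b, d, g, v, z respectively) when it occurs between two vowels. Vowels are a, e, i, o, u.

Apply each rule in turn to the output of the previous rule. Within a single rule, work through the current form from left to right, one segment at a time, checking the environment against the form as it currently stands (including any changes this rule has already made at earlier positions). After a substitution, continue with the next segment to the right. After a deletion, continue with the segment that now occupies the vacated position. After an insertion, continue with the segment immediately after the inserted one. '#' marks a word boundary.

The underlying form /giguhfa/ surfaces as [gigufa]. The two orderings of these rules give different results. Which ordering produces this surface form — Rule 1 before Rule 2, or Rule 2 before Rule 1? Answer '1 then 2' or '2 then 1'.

2 then 1

Order 1 then 2:
  1 h-Deletion: [giguhfa] → [gigufa]
  2 Intervocalic Voicing: [gigufa] → [giguva]
  result: [giguva]
Order 2 then 1:
  2 Intervocalic Voicing: no change — [giguhfa]
  1 h-Deletion: [giguhfa] → [gigufa]
  result: [gigufa]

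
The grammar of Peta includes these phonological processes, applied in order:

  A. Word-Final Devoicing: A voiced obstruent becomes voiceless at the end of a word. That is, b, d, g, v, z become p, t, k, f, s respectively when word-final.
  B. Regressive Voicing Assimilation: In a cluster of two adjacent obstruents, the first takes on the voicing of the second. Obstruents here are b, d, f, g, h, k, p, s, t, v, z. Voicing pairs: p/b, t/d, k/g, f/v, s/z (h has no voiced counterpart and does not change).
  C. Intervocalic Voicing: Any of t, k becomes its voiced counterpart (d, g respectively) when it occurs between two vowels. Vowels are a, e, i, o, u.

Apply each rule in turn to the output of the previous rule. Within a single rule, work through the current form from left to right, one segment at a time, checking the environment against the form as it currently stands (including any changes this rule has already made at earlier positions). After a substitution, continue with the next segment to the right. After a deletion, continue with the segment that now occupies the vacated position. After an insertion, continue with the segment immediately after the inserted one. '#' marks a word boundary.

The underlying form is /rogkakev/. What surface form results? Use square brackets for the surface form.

[rokkagef]

A Word-Final Devoicing: [rogkakev] → [rogkakef]
B Regressive Voicing Assimilation: [rogkakef] → [rokkakef]
C Intervocalic Voicing: [rokkakef] → [rokkagef]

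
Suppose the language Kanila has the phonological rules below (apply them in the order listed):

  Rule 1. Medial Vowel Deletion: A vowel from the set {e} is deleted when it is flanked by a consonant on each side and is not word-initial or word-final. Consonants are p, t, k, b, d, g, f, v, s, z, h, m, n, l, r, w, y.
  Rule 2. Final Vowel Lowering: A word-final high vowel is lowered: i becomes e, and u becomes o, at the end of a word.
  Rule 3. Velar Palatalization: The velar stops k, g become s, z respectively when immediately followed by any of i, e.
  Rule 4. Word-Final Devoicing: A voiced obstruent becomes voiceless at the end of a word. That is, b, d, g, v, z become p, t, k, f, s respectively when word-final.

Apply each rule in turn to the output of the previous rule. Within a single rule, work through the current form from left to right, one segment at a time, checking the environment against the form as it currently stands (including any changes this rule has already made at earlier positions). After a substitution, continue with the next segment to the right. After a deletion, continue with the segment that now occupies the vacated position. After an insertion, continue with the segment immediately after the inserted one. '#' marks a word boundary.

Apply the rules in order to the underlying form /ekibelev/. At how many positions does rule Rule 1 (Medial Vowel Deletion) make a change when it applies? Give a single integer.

2

Rule 1 Medial Vowel Deletion: [ekibelev] → [ekiblv]
Rule 2 Final Vowel Lowering: no change — [ekiblv]
Rule 3 Velar Palatalization: [ekiblv] → [esiblv]
Rule 4 Word-Final Devoicing: [esiblv] → [esiblf]
Rule Rule 1 changed 2 position(s).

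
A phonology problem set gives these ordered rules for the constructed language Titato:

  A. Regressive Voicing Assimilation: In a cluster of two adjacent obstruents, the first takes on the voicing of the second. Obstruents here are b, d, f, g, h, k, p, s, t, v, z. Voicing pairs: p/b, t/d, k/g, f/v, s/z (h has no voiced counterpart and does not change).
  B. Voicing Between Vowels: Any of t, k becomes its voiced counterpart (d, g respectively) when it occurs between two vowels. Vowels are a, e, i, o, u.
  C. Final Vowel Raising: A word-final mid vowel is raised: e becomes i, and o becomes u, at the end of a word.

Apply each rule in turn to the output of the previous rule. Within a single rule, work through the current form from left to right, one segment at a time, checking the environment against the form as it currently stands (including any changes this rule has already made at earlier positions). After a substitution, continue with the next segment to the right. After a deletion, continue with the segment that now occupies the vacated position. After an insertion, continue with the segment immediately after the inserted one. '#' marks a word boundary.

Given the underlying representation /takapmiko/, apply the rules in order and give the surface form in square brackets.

[tagapmigu]

A Regressive Voicing Assimilation: no change — [takapmiko]
B Voicing Between Vowels: [takapmiko] → [tagapmigo]
C Final Vowel Raising: [tagapmigo] → [tagapmigu]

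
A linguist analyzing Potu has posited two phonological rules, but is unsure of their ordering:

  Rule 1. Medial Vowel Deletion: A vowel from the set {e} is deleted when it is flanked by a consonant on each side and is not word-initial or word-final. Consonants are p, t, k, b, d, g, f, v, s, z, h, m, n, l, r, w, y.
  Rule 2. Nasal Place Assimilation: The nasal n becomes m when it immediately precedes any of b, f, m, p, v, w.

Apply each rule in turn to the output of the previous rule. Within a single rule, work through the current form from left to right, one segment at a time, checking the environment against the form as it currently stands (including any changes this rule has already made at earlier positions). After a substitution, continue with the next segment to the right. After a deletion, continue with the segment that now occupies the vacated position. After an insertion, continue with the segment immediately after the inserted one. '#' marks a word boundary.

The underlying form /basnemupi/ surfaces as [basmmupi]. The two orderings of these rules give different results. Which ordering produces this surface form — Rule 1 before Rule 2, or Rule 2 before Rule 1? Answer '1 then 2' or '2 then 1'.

1 then 2

Order 1 then 2:
  1 Medial Vowel Deletion: [basnemupi] → [basnmupi]
  2 Nasal Place Assimilation: [basnmupi] → [basmmupi]
  result: [basmmupi]
Order 2 then 1:
  2 Nasal Place Assimilation: no change — [basnemupi]
  1 Medial Vowel Deletion: [basnemupi] → [basnmupi]
  result: [basnmupi]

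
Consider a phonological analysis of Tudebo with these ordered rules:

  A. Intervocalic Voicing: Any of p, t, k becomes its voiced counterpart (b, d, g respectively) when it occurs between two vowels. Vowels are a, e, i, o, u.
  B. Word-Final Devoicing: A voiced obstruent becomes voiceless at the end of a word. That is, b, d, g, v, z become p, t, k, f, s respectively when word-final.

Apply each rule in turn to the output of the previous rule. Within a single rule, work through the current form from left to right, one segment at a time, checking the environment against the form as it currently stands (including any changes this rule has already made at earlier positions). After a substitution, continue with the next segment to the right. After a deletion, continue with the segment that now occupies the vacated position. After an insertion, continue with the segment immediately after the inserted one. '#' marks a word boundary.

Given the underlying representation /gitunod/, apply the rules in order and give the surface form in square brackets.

[gidunot]

A Intervocalic Voicing: [gitunod] → [gidunod]
B Word-Final Devoicing: [gidunod] → [gidunot]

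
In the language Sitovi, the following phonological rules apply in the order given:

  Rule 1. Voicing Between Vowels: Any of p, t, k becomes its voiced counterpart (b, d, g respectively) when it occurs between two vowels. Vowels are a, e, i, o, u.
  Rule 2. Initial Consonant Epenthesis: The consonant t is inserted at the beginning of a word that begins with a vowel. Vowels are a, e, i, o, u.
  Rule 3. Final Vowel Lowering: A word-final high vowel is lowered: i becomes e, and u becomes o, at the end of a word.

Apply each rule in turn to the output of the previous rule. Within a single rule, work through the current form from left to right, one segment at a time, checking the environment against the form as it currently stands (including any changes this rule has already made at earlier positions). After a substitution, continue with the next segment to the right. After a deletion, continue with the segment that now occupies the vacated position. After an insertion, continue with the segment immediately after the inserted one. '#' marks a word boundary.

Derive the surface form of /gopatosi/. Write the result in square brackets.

[gobadose]

Rule 1 Voicing Between Vowels: [gopatosi] → [gobadosi]
Rule 2 Initial Consonant Epenthesis: no change — [gobadosi]
Rule 3 Final Vowel Lowering: [gobadosi] → [gobadose]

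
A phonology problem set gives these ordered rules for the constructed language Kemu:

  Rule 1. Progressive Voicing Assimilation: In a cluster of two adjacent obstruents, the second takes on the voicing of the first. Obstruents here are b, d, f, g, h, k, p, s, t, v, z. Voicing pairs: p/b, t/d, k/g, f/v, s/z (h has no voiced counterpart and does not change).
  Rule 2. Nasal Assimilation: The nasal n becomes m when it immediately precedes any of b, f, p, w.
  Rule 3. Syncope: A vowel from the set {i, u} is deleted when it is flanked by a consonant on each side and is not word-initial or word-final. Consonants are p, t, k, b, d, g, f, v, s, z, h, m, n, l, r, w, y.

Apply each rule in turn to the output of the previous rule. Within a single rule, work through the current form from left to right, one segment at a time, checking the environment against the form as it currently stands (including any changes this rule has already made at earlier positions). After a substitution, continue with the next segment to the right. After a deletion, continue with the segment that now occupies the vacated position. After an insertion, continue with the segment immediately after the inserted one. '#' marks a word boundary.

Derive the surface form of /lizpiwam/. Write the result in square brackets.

[lzbwam]

Rule 1 Progressive Voicing Assimilation: [lizpiwam] → [lizbiwam]
Rule 2 Nasal Assimilation: no change — [lizbiwam]
Rule 3 Syncope: [lizbiwam] → [lzbwam]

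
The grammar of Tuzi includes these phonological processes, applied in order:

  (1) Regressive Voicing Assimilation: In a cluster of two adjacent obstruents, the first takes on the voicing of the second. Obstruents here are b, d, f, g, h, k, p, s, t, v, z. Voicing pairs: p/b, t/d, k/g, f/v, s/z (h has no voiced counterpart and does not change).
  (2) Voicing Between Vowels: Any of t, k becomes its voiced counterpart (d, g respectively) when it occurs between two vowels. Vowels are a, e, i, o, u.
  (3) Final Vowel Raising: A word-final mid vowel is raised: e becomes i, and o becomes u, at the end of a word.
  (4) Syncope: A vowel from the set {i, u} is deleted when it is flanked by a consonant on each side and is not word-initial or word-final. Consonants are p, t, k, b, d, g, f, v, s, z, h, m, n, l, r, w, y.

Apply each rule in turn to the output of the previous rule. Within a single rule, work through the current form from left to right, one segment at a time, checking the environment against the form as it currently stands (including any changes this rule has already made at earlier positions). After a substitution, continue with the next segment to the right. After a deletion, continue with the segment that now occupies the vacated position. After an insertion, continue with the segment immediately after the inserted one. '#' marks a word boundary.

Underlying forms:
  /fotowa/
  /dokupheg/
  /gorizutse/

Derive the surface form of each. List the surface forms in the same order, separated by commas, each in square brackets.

/fotowa/:
  (1) Regressive Voicing Assimilation: no change — [fotowa]
  (2) Voicing Between Vowels: [fotowa] → [fodowa]
  (3) Final Vowel Raising: no change — [fodowa]
  (4) Syncope: no change — [fodowa]
/dokupheg/:
  (1) Regressive Voicing Assimilation: no change — [dokupheg]
  (2) Voicing Between Vowels: [dokupheg] → [dogupheg]
  (3) Final Vowel Raising: no change — [dogupheg]
  (4) Syncope: [dogupheg] → [dogpheg]
/gorizutse/:
  (1) Regressive Voicing Assimilation: no change — [gorizutse]
  (2) Voicing Between Vowels: no change — [gorizutse]
  (3) Final Vowel Raising: [gorizutse] → [gorizutsi]
  (4) Syncope: [gorizutsi] → [gorztsi]

[fodowa], [dogpheg], [gorztsi]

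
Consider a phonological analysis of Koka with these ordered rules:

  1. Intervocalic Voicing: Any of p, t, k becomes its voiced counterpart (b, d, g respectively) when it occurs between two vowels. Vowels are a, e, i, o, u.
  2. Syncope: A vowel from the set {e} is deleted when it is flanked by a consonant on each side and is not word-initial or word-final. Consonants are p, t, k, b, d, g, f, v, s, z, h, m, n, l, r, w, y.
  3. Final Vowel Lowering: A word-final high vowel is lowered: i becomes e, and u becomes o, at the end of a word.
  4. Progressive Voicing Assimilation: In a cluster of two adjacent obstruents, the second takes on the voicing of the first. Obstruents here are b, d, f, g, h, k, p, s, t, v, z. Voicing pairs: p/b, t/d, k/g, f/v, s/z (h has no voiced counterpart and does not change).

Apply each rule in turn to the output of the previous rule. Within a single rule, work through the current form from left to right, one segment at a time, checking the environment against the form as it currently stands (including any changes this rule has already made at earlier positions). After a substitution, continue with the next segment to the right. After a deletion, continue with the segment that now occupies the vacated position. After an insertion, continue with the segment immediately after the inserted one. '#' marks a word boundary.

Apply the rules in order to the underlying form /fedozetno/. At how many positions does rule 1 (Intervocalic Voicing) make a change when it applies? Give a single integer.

0

1 Intervocalic Voicing: no change — [fedozetno]
2 Syncope: [fedozetno] → [fdoztno]
3 Final Vowel Lowering: no change — [fdoztno]
4 Progressive Voicing Assimilation: [fdoztno] → [ftozdno]
Rule 1 changed 0 position(s).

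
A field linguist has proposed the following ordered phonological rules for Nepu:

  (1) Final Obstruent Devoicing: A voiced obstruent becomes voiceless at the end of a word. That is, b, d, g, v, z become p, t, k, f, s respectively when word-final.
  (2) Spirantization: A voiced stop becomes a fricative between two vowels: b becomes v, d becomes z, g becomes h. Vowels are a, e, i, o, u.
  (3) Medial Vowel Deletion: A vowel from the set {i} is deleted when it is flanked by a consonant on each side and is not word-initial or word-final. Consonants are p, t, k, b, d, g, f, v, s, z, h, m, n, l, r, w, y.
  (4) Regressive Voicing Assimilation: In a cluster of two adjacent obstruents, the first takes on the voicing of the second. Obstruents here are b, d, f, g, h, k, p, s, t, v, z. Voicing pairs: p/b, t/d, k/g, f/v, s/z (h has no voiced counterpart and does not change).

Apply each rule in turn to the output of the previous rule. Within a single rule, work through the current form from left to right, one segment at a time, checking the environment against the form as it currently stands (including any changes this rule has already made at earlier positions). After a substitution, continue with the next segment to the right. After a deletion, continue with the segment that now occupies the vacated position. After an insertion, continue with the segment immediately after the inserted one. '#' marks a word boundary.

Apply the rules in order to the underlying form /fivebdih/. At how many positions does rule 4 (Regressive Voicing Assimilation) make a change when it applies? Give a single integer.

2

(1) Final Obstruent Devoicing: no change — [fivebdih]
(2) Spirantization: no change — [fivebdih]
(3) Medial Vowel Deletion: [fivebdih] → [fvebdh]
(4) Regressive Voicing Assimilation: [fvebdh] → [vvebth]
Rule 4 changed 2 position(s).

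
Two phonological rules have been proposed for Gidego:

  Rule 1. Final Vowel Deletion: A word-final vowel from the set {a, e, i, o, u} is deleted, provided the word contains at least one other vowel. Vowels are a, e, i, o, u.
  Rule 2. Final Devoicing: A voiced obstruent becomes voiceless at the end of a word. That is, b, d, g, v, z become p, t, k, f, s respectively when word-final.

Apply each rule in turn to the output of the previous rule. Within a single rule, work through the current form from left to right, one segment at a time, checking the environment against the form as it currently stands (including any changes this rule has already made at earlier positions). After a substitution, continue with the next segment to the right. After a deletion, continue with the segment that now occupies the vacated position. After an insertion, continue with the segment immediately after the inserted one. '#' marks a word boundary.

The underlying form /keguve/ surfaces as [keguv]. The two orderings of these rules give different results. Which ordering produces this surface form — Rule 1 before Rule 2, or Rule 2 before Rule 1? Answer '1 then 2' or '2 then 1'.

2 then 1

Order 1 then 2:
  1 Final Vowel Deletion: [keguve] → [keguv]
  2 Final Devoicing: [keguv] → [keguf]
  result: [keguf]
Order 2 then 1:
  2 Final Devoicing: no change — [keguve]
  1 Final Vowel Deletion: [keguve] → [keguv]
  result: [keguv]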